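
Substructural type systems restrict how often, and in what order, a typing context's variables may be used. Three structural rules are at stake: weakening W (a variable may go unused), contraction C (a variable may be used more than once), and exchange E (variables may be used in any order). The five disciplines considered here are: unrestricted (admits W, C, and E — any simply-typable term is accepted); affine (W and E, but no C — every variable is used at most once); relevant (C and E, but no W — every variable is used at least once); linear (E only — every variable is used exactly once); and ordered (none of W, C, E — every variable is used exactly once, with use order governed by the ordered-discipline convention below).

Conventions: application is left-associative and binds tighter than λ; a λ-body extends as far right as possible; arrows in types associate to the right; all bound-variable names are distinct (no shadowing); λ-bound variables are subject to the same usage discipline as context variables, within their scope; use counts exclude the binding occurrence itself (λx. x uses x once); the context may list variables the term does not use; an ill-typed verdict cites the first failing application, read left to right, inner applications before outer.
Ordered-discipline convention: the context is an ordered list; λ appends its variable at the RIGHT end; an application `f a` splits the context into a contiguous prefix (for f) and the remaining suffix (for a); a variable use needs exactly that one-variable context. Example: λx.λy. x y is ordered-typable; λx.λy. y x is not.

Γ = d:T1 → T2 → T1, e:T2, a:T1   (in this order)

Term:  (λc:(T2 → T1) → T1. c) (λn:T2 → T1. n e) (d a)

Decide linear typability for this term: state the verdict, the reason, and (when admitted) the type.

yes — single use per variable (d, e, a, c, n); term : T1
variable uses: d=1; e=1; a=1; c [bound]=1; n [bound]=1
left-to-right use order: c, n, e, d, a
typing: ✓ — T1
summary: ordered ✗ | linear ✓ | affine ✓ | relevant ✓ | unrestricted ✓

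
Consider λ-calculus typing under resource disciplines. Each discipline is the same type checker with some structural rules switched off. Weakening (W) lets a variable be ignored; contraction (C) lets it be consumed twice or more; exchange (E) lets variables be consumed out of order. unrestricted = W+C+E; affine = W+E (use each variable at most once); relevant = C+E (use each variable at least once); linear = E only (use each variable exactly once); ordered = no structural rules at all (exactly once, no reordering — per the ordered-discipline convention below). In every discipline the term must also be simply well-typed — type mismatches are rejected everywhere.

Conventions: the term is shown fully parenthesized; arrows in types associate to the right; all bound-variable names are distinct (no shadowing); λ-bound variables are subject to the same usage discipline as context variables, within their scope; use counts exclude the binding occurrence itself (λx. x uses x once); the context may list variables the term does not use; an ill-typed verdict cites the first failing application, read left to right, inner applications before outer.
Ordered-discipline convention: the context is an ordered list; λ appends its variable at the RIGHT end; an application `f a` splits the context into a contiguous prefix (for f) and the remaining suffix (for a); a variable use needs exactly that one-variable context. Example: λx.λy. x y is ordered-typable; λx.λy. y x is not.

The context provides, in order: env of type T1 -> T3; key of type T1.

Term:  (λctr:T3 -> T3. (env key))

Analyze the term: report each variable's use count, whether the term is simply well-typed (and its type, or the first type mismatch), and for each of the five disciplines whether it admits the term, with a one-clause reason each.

counts: env: 1×, key: 1×, ctr (bound): 0×
order of uses: env, key
typing: well-typed at (T3 -> T3) -> T3
ordered: ✗ — ctr left unused
linear: ✗ — ctr left unused
affine: ✓ — env, key, ctr: no repeats, contraction unneeded
relevant: ✗ — ctr left unused
unrestricted: ✓ — type-checks ((T3 -> T3) -> T3) and nothing is barred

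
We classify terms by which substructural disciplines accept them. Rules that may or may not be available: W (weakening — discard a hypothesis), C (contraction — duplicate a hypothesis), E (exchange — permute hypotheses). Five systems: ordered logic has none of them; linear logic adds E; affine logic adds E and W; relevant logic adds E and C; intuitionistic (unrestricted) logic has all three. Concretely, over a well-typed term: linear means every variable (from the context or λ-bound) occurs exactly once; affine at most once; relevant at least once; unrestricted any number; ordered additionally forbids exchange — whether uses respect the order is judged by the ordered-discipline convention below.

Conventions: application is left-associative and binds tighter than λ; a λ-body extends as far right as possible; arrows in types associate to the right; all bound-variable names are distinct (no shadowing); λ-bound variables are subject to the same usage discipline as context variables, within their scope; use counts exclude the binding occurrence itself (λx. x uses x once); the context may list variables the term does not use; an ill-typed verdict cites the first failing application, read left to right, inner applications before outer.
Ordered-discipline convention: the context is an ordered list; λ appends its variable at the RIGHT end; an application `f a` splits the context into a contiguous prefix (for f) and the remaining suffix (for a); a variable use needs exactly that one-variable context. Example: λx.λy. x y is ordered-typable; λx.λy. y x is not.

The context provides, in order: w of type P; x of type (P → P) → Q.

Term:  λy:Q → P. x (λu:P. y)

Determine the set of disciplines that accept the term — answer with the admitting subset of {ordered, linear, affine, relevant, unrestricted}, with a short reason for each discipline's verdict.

admitted by: none
usage: w: 0×; x: 1×; y (λ-bound): 1×; u (λ-bound): 0×
use order (left to right): x, y
typing: ill-typed: an application expects P → P but receives P → Q → P
ordered: ✗, the type mismatch rejects it
linear: ✗, not simply typable
affine: ✗, fails simple typing
relevant: ✗, a type mismatch blocks all five
unrestricted: ✗, the type mismatch rejects it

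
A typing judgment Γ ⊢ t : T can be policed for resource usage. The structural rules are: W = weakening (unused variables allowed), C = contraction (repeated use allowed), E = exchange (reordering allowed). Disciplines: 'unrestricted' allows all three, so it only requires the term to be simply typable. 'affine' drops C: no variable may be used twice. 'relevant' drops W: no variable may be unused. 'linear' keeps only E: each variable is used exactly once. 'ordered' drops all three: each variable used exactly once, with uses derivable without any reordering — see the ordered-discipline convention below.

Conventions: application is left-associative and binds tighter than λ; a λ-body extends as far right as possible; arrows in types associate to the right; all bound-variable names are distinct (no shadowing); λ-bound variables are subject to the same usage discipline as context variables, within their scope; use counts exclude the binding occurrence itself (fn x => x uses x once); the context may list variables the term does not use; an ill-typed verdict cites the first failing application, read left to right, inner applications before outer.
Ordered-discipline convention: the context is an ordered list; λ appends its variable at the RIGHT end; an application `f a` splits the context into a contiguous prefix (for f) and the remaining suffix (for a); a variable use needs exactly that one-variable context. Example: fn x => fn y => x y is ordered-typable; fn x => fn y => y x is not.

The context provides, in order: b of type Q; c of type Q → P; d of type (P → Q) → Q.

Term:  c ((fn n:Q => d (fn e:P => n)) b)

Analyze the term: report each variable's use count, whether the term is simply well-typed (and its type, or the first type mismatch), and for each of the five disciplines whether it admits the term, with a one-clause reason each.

counts: b ×1; c ×1; d ×1; n [bound] ×1; e [bound] ×0
use order (left to right): c, d, n, b
typing: well-typed at P
ordered: ✗, e left unused
linear: ✗, e left unused
affine: ✓, at most one use each (b, c, d, n, e)
relevant: ✗, e left unused
unrestricted: ✓, well-typed at P; no restrictions here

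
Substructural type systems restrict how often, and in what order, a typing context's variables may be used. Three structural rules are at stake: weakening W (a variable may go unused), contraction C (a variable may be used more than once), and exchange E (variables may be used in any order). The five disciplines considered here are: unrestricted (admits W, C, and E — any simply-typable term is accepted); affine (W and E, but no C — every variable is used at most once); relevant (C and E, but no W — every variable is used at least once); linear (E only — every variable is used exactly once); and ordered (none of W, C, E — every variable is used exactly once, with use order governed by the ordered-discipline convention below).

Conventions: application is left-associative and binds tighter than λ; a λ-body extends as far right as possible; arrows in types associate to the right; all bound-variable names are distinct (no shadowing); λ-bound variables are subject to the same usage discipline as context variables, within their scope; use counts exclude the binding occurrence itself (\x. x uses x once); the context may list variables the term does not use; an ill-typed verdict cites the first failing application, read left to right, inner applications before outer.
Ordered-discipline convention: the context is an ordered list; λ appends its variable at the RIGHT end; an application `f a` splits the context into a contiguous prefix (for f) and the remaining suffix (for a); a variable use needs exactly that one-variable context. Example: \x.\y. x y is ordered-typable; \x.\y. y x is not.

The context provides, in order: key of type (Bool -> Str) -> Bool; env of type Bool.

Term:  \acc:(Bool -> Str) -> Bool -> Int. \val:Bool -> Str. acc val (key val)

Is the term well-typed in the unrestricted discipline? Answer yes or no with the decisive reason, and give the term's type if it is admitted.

yes — simply typable at ((Bool -> Str) -> Bool -> Int) -> (Bool -> Str) -> Int; W, C, E all held; term : ((Bool -> Str) -> Bool -> Int) -> (Bool -> Str) -> Int
usage: key ×1; env ×0; acc (bound) ×1; val (bound) ×2
left-to-right use order: acc, val, key, val
typing: well-typed at ((Bool -> Str) -> Bool -> Int) -> (Bool -> Str) -> Int
summary: ordered ✗ | linear ✗ | affine ✗ | relevant ✗ | unrestricted ✓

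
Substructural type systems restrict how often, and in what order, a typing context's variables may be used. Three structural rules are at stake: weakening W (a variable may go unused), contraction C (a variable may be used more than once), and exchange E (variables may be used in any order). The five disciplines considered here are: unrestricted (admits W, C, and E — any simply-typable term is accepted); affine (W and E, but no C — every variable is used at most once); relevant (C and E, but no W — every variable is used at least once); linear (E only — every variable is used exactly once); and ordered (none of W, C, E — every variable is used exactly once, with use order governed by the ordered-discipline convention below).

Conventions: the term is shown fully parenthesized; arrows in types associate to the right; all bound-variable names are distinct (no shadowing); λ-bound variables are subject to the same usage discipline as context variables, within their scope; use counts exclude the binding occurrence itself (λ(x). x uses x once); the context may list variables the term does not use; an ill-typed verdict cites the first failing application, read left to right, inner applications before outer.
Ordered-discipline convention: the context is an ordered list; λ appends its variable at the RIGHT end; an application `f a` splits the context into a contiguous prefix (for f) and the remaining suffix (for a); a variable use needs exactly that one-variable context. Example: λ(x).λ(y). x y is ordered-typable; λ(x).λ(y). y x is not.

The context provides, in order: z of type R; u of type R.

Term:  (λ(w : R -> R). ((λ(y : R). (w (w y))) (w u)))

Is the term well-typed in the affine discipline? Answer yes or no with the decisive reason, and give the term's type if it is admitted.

no — uses contraction: w ×3
variable uses: z: 0×; u: 1×; w [bound]: 3×; y [bound]: 1×
left-to-right use order: w, w, y, w, u
typing: well-typed at (R -> R) -> R
all disciplines: ordered ✗ | linear ✗ | affine ✗ | relevant ✗ | unrestricted ✓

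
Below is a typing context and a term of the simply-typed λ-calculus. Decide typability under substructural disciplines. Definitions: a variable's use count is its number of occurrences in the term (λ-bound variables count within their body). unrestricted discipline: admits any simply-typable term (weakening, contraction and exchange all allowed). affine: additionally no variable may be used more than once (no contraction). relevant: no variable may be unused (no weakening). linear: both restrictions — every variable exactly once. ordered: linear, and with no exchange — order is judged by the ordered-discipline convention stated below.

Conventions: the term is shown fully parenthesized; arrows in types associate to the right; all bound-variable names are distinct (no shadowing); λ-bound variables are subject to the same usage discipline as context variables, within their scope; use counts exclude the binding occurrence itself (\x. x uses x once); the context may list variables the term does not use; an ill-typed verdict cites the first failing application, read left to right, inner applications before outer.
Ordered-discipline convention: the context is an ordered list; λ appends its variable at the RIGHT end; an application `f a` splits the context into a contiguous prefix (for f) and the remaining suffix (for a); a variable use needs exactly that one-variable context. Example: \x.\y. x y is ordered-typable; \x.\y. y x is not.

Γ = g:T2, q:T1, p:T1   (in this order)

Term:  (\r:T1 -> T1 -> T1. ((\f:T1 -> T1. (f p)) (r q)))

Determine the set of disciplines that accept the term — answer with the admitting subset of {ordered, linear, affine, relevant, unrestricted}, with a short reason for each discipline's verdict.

accepted by: affine, unrestricted
use counts: g: 0×; q: 1×; p: 1×; r (bound): 1×; f (bound): 1×
order of uses: f, p, r, q
typing: the term checks, with type (T1 -> T1 -> T1) -> T1
ordered: ✗ — g never used (weakening)
linear: ✗ — g never used (weakening)
affine: ✓ — g, q, p, r, f: no repeats, contraction unneeded
relevant: ✗ — g never used (weakening)
unrestricted: ✓ — typability at (T1 -> T1 -> T1) -> T1 is all that's needed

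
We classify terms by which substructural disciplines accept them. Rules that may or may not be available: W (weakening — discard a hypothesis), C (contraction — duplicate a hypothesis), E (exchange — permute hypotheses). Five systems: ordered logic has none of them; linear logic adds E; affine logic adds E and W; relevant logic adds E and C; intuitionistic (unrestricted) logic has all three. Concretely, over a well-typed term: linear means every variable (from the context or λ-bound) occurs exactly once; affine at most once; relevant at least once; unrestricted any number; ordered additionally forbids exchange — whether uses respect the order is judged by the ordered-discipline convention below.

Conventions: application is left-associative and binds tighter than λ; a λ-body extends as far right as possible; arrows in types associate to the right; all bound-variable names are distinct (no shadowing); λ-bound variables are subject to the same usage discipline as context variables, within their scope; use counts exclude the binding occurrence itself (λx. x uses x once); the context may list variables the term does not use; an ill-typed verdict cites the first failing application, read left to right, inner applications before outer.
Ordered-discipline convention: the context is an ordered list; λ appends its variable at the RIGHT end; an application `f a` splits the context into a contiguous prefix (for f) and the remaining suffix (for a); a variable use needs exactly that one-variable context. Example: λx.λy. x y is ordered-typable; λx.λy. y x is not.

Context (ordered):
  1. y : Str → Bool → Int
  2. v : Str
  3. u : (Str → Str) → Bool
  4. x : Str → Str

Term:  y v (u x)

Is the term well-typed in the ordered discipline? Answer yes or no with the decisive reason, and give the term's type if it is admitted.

yes — y, v, u, x: once each, no exchange needed; term : Int
counts: y: 1; v: 1; u: 1; x: 1
uses in reading order: y, v, u, x
typing: the term checks, with type Int
across the five disciplines: ordered ✓; linear ✓; affine ✓; relevant ✓; unrestricted ✓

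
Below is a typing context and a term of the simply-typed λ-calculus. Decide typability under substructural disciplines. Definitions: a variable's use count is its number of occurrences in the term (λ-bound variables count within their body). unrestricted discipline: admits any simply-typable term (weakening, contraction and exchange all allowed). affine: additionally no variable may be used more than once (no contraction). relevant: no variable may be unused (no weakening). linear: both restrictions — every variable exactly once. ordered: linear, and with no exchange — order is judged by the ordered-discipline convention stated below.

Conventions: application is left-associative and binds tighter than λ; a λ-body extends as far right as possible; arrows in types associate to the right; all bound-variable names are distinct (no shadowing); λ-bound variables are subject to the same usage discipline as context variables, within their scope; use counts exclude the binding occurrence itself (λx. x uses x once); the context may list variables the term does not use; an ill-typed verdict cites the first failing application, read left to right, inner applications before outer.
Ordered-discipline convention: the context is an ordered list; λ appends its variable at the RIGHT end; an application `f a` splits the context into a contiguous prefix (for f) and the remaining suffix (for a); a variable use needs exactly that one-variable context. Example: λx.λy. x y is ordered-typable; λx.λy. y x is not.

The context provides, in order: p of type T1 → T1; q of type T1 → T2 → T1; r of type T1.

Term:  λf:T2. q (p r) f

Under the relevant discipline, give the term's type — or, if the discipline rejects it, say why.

term : T2 → T1
counts: p ×1; q ×1; r ×1; f (bound) ×1
uses in reading order: q, p, r, f
typing: ✓ — T2 → T1
across the five disciplines: ordered ✗; linear ✓; affine ✓; relevant ✓; unrestricted ✓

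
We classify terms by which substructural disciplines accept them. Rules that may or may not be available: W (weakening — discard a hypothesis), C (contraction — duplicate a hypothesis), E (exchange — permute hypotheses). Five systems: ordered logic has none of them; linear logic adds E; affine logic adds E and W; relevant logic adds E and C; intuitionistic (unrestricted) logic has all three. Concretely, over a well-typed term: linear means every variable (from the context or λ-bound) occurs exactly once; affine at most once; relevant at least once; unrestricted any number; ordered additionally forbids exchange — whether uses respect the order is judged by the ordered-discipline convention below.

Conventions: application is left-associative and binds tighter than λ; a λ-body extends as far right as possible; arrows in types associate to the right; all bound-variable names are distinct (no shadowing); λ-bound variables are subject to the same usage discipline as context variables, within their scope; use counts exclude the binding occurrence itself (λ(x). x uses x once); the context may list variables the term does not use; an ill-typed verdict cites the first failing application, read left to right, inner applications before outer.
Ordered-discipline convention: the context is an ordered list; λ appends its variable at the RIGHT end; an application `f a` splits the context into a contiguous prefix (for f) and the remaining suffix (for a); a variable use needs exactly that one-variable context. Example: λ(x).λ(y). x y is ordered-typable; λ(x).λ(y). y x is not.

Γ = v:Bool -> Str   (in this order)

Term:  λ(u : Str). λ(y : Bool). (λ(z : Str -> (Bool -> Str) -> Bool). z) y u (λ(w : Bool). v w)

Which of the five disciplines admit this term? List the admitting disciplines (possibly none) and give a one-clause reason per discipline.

admitting disciplines: none
use counts: v: 1; u (λ-bound): 1; y (λ-bound): 1; z (λ-bound): 1; w (λ-bound): 1
uses in reading order: z, y, u, v, w
typing: ill-typed: an argument Bool mismatches the expected Str -> (Bool -> Str) -> Bool
ordered: ✗, a type mismatch blocks all five
linear: ✗, the type mismatch rejects it
affine: ✗, not simply typable
relevant: ✗, fails simple typing
unrestricted: ✗, a type mismatch blocks all five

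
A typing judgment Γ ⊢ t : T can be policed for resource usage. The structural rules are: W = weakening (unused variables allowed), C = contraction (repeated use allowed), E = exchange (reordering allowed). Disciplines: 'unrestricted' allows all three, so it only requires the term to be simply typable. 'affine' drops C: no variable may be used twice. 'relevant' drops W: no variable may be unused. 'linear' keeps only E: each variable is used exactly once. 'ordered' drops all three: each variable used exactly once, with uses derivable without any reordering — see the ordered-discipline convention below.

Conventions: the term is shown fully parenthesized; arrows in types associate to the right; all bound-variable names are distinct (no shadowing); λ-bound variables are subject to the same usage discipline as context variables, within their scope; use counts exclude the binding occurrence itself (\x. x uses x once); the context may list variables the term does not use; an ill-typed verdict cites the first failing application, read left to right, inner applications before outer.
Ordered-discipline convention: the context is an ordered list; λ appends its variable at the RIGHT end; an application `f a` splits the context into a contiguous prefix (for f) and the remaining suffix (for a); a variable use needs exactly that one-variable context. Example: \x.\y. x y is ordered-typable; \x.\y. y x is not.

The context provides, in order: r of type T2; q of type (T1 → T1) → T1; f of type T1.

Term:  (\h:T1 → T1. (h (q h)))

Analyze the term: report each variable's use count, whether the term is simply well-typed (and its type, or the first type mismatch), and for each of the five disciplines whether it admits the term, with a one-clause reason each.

variable uses: r: 0; q: 1; f: 0; h [bound]: 2
use order (left to right): h, q, h
typing: ✓ — (T1 → T1) → T1
ordered: ✗, needs contraction — h ×2; needs weakening: r, f unused
linear: ✗, needs contraction — h ×2; needs weakening: r, f unused
affine: ✗, needs contraction — h ×2
relevant: ✗, needs weakening: r, f unused
unrestricted: ✓, typability at (T1 → T1) → T1 is all that's needed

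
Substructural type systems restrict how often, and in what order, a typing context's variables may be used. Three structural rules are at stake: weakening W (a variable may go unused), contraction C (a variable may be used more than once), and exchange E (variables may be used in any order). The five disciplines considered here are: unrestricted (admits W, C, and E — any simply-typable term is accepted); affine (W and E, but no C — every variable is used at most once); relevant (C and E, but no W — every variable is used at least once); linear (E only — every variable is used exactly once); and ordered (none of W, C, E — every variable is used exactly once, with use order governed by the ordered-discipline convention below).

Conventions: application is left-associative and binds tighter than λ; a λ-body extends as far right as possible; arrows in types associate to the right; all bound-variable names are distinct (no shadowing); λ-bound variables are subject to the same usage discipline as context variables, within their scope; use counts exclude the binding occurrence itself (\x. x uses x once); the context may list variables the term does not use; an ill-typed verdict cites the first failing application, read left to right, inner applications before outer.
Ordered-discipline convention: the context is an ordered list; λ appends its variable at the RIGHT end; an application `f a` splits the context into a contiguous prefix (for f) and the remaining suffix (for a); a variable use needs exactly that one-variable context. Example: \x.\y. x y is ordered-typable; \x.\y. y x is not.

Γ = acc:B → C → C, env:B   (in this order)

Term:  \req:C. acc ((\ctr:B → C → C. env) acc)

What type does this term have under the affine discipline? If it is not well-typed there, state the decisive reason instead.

not well-typed under affine — acc ×2 used more than once (contraction)
counts: acc: 2, env: 1, req (λ-bound): 0, ctr (λ-bound): 0
use order (left to right): acc, env, acc
typing: well-typed — term : C → C → C
per-discipline verdicts: ordered ✗; linear ✗; affine ✗; relevant ✗; unrestricted ✓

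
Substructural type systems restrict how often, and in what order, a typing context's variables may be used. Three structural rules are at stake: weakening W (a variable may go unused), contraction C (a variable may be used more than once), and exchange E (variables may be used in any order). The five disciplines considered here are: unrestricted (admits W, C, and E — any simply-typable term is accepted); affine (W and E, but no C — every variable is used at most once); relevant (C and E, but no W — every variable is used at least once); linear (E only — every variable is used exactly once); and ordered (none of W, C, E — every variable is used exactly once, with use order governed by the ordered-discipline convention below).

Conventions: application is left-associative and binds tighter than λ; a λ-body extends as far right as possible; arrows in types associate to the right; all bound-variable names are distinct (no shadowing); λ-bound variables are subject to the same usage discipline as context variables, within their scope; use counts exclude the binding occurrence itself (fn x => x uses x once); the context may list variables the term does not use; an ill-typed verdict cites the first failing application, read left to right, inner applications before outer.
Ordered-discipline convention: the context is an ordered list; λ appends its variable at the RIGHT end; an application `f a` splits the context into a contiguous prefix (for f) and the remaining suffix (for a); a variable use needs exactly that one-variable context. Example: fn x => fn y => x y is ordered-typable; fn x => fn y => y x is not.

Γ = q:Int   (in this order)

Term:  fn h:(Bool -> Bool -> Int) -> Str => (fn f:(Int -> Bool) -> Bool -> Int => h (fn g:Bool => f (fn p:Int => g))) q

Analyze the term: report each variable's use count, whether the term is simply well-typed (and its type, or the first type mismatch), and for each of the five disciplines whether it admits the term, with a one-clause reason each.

variable uses: q: 1; h (λ-bound): 1; f (λ-bound): 1; g (λ-bound): 1; p (λ-bound): 0
left-to-right use order: h, f, g, q
typing: ill-typed: a function awaiting (Int -> Bool) -> Bool -> Int gets Int
ordered: ✗ — not simply typable
linear: ✗ — fails simple typing
affine: ✗ — a type mismatch blocks all five
relevant: ✗ — the type mismatch rejects it
unrestricted: ✗ — not simply typable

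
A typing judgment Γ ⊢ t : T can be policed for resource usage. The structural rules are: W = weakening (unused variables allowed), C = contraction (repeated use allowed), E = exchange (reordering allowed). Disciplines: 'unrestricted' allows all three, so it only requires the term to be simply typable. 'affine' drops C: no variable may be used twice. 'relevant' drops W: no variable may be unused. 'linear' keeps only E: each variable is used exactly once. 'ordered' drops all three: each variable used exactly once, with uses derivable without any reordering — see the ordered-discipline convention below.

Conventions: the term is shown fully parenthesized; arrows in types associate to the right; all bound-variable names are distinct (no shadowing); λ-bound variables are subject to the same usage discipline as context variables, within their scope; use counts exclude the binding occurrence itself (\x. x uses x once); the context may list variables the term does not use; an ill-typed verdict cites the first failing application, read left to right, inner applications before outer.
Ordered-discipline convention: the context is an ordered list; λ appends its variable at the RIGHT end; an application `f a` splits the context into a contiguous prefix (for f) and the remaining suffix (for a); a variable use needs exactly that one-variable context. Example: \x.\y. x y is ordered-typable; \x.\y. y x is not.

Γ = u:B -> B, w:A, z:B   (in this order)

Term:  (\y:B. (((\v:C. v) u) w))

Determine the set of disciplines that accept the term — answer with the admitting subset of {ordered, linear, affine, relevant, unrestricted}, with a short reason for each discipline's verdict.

admitted in: none
use counts: u ×1, w ×1, z ×0, y (λ-bound) ×0, v (λ-bound) ×1
use order (left to right): v, u, w
typing: ill-typed: an application expects C but receives B -> B
ordered: ✗ — not simply typable
linear: ✗ — fails simple typing
affine: ✗ — a type mismatch blocks all five
relevant: ✗ — the type mismatch rejects it
unrestricted: ✗ — not simply typable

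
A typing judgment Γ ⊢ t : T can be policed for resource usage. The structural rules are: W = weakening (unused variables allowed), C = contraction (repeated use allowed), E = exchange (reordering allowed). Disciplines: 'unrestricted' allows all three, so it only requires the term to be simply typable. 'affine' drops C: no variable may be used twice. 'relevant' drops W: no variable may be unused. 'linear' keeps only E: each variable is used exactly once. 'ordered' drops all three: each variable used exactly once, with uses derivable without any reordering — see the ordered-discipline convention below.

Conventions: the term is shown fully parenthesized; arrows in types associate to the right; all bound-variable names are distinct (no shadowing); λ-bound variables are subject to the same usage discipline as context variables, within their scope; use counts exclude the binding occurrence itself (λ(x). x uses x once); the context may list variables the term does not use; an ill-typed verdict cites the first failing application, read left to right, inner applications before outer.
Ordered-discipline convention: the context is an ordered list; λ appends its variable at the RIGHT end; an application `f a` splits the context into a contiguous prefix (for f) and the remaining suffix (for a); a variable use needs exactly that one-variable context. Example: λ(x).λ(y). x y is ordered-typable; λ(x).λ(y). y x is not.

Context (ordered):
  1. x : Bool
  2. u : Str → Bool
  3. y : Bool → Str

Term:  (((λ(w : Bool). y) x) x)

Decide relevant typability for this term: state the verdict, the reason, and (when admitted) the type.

no — unused: u, w — weakening required
counts: x: 2×; u: 0×; y: 1×; w (bound): 0×
order of uses: y, x, x
typing: well-typed — term : Str
across the five disciplines: ordered ✗ · linear ✗ · affine ✗ · relevant ✗ · unrestricted ✓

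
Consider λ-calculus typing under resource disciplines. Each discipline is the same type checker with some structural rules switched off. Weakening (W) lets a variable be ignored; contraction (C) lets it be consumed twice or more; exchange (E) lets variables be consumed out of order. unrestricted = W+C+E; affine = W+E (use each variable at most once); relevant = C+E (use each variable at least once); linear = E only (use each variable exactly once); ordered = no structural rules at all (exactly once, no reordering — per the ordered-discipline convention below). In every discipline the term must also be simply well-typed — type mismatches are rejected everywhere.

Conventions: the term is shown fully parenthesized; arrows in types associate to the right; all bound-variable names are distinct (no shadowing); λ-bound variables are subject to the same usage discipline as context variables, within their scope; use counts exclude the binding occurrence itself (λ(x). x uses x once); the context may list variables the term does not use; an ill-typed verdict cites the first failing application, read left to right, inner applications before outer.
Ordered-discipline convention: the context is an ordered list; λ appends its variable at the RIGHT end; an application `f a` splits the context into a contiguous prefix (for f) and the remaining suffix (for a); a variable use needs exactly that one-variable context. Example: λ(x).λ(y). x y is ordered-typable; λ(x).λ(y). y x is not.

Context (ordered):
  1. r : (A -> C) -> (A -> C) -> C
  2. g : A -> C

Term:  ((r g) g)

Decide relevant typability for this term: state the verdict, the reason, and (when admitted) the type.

yes — at least one use each (r, g); term : C
variable uses: r ×1; g ×2
left-to-right use order: r, g, g
typing: well-typed at C
across the five disciplines: ordered ✗ | linear ✗ | affine ✗ | relevant ✓ | unrestricted ✓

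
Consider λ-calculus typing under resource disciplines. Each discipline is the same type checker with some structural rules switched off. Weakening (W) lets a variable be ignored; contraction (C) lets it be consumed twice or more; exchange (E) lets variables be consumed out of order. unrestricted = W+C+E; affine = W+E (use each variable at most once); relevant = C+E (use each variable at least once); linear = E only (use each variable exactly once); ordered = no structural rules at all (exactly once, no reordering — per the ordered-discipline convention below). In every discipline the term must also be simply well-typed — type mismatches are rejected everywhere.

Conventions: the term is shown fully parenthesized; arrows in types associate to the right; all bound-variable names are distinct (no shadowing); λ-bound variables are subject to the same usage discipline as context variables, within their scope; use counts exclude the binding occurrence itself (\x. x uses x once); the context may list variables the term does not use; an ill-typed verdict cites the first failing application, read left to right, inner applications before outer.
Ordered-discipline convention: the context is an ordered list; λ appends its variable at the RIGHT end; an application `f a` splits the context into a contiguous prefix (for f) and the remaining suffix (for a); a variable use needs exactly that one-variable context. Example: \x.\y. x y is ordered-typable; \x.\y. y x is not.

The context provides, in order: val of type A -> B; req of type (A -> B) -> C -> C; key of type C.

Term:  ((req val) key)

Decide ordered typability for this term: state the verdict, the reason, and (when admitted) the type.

no — needs exchange: uses follow req, val, key
use counts: val=1; req=1; key=1
use order (left to right): req, val, key
typing: ✓ — C
all disciplines: ordered ✗ | linear ✓ | affine ✓ | relevant ✓ | unrestricted ✓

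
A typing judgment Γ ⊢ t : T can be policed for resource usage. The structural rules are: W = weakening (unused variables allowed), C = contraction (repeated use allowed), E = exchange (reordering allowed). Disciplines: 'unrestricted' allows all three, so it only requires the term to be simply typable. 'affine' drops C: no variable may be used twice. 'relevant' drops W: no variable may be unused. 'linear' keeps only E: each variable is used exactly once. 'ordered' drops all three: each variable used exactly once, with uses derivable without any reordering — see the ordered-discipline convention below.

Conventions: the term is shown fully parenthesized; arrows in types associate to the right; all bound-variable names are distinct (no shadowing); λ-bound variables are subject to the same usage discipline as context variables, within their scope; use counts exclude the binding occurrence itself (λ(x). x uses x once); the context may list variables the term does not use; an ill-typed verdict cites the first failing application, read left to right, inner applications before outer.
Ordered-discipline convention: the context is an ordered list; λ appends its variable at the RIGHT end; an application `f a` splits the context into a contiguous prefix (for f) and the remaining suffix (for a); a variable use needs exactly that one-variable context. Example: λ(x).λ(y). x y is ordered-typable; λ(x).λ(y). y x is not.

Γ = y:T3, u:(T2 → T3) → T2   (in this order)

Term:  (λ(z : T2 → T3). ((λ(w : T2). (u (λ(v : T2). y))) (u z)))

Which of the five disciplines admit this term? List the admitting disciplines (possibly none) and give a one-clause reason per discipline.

admitted in: unrestricted
variable uses: y: 1; u: 2; z (λ-bound): 1; w (λ-bound): 0; v (λ-bound): 0
order of uses: u, y, u, z
typing: well-typed — term : (T2 → T3) → T2
ordered: ✗, needs contraction — u ×2; needs weakening: w, v unused
linear: ✗, needs contraction — u ×2; needs weakening: w, v unused
affine: ✗, needs contraction — u ×2
relevant: ✗, needs weakening: w, v unused
unrestricted: ✓, simply typable at (T2 → T3) → T2; W, C, E all held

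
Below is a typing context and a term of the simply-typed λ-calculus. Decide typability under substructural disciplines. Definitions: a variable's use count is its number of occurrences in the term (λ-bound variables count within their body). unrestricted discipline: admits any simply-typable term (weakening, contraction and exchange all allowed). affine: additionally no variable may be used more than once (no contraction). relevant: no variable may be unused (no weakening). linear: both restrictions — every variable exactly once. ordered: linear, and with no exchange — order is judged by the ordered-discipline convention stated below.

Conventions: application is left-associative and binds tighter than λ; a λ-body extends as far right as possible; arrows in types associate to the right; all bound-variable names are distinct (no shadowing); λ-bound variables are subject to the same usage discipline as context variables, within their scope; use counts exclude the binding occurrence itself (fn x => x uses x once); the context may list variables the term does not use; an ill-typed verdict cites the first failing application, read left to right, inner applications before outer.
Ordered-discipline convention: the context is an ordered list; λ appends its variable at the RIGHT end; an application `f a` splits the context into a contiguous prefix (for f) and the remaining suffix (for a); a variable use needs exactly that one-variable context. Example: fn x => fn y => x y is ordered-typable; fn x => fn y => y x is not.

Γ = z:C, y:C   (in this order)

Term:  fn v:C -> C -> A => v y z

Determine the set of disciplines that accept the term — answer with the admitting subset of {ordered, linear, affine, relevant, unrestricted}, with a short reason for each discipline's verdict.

admitted by: linear, affine, relevant, unrestricted
use counts: z: 1, y: 1, v (λ-bound): 1
left-to-right use order: v, y, z
typing: ✓ — (C -> C -> A) -> A
ordered ✗ (use order v, y, z needs exchange)
linear ✓ (each of z, y, v used exactly once)
affine ✓ (z, y, v: no repeats, contraction unneeded)
relevant ✓ (every one of z, y, v appears)
unrestricted ✓ (typability at (C -> C -> A) -> A is all that's needed)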